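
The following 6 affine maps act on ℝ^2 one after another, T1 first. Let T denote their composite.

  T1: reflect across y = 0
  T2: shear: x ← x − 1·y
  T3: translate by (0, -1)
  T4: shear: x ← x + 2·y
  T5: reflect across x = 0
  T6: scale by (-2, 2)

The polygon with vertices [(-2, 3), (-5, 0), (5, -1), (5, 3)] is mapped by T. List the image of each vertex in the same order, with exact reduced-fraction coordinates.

T1 reflect across y = 0: (-2, 3) → (-2, -3); (-5, 0) → (-5, 0); (5, -1) → (5, 1); (5, 3) → (5, -3)
T2 shear: x ← x − 1·y: (-2, -3) → (1, -3); (-5, 0) → (-5, 0); (5, 1) → (4, 1); (5, -3) → (8, -3)
T3 translate by (0, -1): (1, -3) → (1, -4); (-5, 0) → (-5, -1); (4, 1) → (4, 0); (8, -3) → (8, -4)
T4 shear: x ← x + 2·y: (1, -4) → (-7, -4); (-5, -1) → (-7, -1); (4, 0) → (4, 0); (8, -4) → (0, -4)
T5 reflect across x = 0: (-7, -4) → (7, -4); (-7, -1) → (7, -1); (4, 0) → (-4, 0); (0, -4) → (0, -4)
T6 scale by (-2, 2): (7, -4) → (-14, -8); (7, -1) → (-14, -2); (-4, 0) → (8, 0); (0, -4) → (0, -8)

image vertices: (-14, -8), (-14, -2), (8, 0), (0, -8)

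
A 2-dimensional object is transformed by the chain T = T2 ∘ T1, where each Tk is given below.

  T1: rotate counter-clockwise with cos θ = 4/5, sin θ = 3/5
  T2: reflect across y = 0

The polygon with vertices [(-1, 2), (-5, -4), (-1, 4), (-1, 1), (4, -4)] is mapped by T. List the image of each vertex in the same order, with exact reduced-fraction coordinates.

image vertices: (-2, -1), (-8/5, 31/5), (-16/5, -13/5), (-7/5, -1/5), (28/5, 4/5)

T1 rotate counter-clockwise with cos θ = 4/5, sin θ = 3/5: (-1, 2) → (-2, 1); (-5, -4) → (-8/5, -31/5); (-1, 4) → (-16/5, 13/5); (-1, 1) → (-7/5, 1/5); (4, -4) → (28/5, -4/5)
T2 reflect across y = 0: (-2, 1) → (-2, -1); (-8/5, -31/5) → (-8/5, 31/5); (-16/5, 13/5) → (-16/5, -13/5); (-7/5, 1/5) → (-7/5, -1/5); (28/5, -4/5) → (28/5, 4/5)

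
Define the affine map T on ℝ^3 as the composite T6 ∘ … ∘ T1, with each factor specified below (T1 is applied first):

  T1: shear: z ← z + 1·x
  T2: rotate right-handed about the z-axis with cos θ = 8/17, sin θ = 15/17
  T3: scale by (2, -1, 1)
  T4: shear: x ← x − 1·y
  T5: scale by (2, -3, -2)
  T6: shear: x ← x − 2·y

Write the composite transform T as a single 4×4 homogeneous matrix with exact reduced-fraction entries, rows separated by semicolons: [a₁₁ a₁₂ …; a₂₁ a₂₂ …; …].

T1 = [1 0 0 0; 0 1 0 0; 1 0 1 0; 0 0 0 1]
T2·T1 = [8/17 -15/17 0 0; 15/17 8/17 0 0; 1 0 1 0; 0 0 0 1]
T3·…·T1 = [16/17 -30/17 0 0; -15/17 -8/17 0 0; 1 0 1 0; 0 0 0 1]
T4·…·T1 = [31/17 -22/17 0 0; -15/17 -8/17 0 0; 1 0 1 0; 0 0 0 1]
T5·…·T1 = [62/17 -44/17 0 0; 45/17 24/17 0 0; -2 0 -2 0; 0 0 0 1]
T6·…·T1 = [-28/17 -92/17 0 0; 45/17 24/17 0 0; -2 0 -2 0; 0 0 0 1]

T = [-28/17 -92/17 0 0; 45/17 24/17 0 0; -2 0 -2 0; 0 0 0 1]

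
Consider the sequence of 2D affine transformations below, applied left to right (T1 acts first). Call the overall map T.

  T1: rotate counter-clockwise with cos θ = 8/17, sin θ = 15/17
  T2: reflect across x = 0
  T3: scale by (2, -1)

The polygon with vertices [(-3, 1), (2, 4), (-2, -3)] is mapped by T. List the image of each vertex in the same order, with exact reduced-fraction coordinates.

image vertices: (78/17, 37/17), (88/17, -62/17), (-58/17, 54/17)

T1 rotate counter-clockwise with cos θ = 8/17, sin θ = 15/17: (-3, 1) → (-39/17, -37/17); (2, 4) → (-44/17, 62/17); (-2, -3) → (29/17, -54/17)
T2 reflect across x = 0: (-39/17, -37/17) → (39/17, -37/17); (-44/17, 62/17) → (44/17, 62/17); (29/17, -54/17) → (-29/17, -54/17)
T3 scale by (2, -1): (39/17, -37/17) → (78/17, 37/17); (44/17, 62/17) → (88/17, -62/17); (-29/17, -54/17) → (-58/17, 54/17)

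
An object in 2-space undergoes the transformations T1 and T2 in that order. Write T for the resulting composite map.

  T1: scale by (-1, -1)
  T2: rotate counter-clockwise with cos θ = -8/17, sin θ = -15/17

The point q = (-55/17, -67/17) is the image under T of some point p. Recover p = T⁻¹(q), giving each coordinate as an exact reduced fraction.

T1 = [-1 0 0; 0 -1 0; 0 0 1]
T2·T1 = [8/17 -15/17 0; 15/17 8/17 0; 0 0 1]
det M = 1; M⁻¹ = [8/17 15/17 0; -15/17 8/17 0; 0 0 1]
M⁻¹ · (-55/17, -67/17)ᵀ = (-5, 1)ᵀ

p = (-5, 1)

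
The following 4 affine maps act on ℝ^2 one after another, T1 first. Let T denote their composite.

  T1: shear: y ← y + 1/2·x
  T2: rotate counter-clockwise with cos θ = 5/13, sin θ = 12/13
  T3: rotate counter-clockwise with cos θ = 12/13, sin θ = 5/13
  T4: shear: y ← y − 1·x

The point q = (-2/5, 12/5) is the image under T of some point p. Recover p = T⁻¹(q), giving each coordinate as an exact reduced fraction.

T1 = [1 0 0; 1/2 1 0; 0 0 1]
T2·T1 = [-1/13 -12/13 0; 29/26 5/13 0; 0 0 1]
T3·…·T1 = [-1/2 -1 0; 1 0 0; 0 0 1]
T4·…·T1 = [-1/2 -1 0; 3/2 1 0; 0 0 1]
det M = 1; M⁻¹ = [1 1 0; -3/2 -1/2 0; 0 0 1]
M⁻¹ · (-2/5, 12/5)ᵀ = (2, -3/5)ᵀ

p = (2, -3/5)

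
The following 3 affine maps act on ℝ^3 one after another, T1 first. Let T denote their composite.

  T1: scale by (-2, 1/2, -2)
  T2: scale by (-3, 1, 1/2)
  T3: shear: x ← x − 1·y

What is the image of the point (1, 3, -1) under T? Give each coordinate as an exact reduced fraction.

T1 scale by (-2, 1/2, -2): (1, 3, -1) → (-2, 3/2, 2)
T2 scale by (-3, 1, 1/2): (-2, 3/2, 2) → (6, 3/2, 1)
T3 shear: x ← x − 1·y: (6, 3/2, 1) → (9/2, 3/2, 1)

T(p) = (9/2, 3/2, 1)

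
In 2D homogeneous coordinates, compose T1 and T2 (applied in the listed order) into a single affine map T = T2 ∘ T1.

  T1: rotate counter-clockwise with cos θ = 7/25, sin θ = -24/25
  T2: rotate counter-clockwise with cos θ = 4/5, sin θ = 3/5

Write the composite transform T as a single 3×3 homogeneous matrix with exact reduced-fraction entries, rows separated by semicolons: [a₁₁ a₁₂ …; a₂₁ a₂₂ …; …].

T1 = [7/25 24/25 0; -24/25 7/25 0; 0 0 1]
T2·T1 = [4/5 3/5 0; -3/5 4/5 0; 0 0 1]

T = [4/5 3/5 0; -3/5 4/5 0; 0 0 1]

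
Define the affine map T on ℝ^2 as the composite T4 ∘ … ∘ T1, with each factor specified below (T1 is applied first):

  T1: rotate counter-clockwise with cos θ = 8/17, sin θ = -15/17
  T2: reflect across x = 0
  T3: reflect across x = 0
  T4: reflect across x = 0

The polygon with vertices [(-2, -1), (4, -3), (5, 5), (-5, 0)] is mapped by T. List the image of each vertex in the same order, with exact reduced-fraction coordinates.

T1 rotate counter-clockwise with cos θ = 8/17, sin θ = -15/17: (-2, -1) → (-31/17, 22/17); (4, -3) → (-13/17, -84/17); (5, 5) → (115/17, -35/17); (-5, 0) → (-40/17, 75/17)
T2 reflect across x = 0: (-31/17, 22/17) → (31/17, 22/17); (-13/17, -84/17) → (13/17, -84/17); (115/17, -35/17) → (-115/17, -35/17); (-40/17, 75/17) → (40/17, 75/17)
T3 reflect across x = 0: (31/17, 22/17) → (-31/17, 22/17); (13/17, -84/17) → (-13/17, -84/17); (-115/17, -35/17) → (115/17, -35/17); (40/17, 75/17) → (-40/17, 75/17)
T4 reflect across x = 0: (-31/17, 22/17) → (31/17, 22/17); (-13/17, -84/17) → (13/17, -84/17); (115/17, -35/17) → (-115/17, -35/17); (-40/17, 75/17) → (40/17, 75/17)

image vertices: (31/17, 22/17), (13/17, -84/17), (-115/17, -35/17), (40/17, 75/17)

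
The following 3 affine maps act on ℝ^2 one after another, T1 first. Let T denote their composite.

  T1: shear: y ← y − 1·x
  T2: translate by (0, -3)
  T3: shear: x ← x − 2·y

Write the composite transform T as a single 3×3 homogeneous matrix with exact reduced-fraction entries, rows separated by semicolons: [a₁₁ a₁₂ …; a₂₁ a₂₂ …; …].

T1 = [1 0 0; -1 1 0; 0 0 1]
T2·T1 = [1 0 0; -1 1 -3; 0 0 1]
T3·…·T1 = [3 -2 6; -1 1 -3; 0 0 1]

T = [3 -2 6; -1 1 -3; 0 0 1]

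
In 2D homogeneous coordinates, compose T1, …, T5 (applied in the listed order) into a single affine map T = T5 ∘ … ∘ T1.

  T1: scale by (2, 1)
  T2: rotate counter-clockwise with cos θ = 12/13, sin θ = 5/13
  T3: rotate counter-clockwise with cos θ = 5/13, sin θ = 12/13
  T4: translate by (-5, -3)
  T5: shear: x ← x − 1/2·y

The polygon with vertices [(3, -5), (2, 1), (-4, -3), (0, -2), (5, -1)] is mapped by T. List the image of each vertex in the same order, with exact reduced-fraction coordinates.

image vertices: (-3/2, 3), (-13/2, 1), (7/2, -11), (-3/2, -3), (-15/2, 7)

T1 scale by (2, 1): (3, -5) → (6, -5); (2, 1) → (4, 1); (-4, -3) → (-8, -3); (0, -2) → (0, -2); (5, -1) → (10, -1)
T2 rotate counter-clockwise with cos θ = 12/13, sin θ = 5/13: (6, -5) → (97/13, -30/13); (4, 1) → (43/13, 32/13); (-8, -3) → (-81/13, -76/13); (0, -2) → (10/13, -24/13); (10, -1) → (125/13, 38/13)
T3 rotate counter-clockwise with cos θ = 5/13, sin θ = 12/13: (97/13, -30/13) → (5, 6); (43/13, 32/13) → (-1, 4); (-81/13, -76/13) → (3, -8); (10/13, -24/13) → (2, 0); (125/13, 38/13) → (1, 10)
T4 translate by (-5, -3): (5, 6) → (0, 3); (-1, 4) → (-6, 1); (3, -8) → (-2, -11); (2, 0) → (-3, -3); (1, 10) → (-4, 7)
T5 shear: x ← x − 1/2·y: (0, 3) → (-3/2, 3); (-6, 1) → (-13/2, 1); (-2, -11) → (7/2, -11); (-3, -3) → (-3/2, -3); (-4, 7) → (-15/2, 7)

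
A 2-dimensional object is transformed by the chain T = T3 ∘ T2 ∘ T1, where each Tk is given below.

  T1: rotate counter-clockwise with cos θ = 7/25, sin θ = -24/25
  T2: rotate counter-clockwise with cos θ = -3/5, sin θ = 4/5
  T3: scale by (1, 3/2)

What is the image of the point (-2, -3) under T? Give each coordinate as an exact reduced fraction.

T1 rotate counter-clockwise with cos θ = 7/25, sin θ = -24/25: (-2, -3) → (-86/25, 27/25)
T2 rotate counter-clockwise with cos θ = -3/5, sin θ = 4/5: (-86/25, 27/25) → (6/5, -17/5)
T3 scale by (1, 3/2): (6/5, -17/5) → (6/5, -51/10)

T(p) = (6/5, -51/10)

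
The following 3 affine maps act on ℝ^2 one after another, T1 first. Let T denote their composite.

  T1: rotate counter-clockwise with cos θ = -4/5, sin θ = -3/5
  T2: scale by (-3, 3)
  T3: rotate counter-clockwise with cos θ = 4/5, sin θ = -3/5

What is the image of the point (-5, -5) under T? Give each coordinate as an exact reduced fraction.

T1 rotate counter-clockwise with cos θ = -4/5, sin θ = -3/5: (-5, -5) → (1, 7)
T2 scale by (-3, 3): (1, 7) → (-3, 21)
T3 rotate counter-clockwise with cos θ = 4/5, sin θ = -3/5: (-3, 21) → (51/5, 93/5)

T(p) = (51/5, 93/5)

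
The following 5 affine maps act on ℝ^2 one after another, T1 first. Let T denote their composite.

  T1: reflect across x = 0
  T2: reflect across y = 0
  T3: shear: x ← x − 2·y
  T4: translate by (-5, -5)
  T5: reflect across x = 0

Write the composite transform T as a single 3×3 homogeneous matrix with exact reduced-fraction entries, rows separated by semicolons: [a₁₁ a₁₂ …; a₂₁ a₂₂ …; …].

T = [1 -2 5; 0 -1 -5; 0 0 1]

T1 = [-1 0 0; 0 1 0; 0 0 1]
T2·T1 = [-1 0 0; 0 -1 0; 0 0 1]
T3·…·T1 = [-1 2 0; 0 -1 0; 0 0 1]
T4·…·T1 = [-1 2 -5; 0 -1 -5; 0 0 1]
T5·…·T1 = [1 -2 5; 0 -1 -5; 0 0 1]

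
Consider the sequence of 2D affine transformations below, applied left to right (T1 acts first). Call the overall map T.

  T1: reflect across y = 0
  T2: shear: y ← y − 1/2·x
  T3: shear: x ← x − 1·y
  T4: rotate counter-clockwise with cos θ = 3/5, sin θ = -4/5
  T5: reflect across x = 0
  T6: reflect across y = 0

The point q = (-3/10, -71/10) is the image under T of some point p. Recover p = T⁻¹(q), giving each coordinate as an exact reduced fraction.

p = (-1, -4)

T1 = [1 0 0; 0 -1 0; 0 0 1]
T2·T1 = [1 0 0; -1/2 -1 0; 0 0 1]
T3·…·T1 = [3/2 1 0; -1/2 -1 0; 0 0 1]
T4·…·T1 = [1/2 -1/5 0; -3/2 -7/5 0; 0 0 1]
T5·…·T1 = [-1/2 1/5 0; -3/2 -7/5 0; 0 0 1]
T6·…·T1 = [-1/2 1/5 0; 3/2 7/5 0; 0 0 1]
det M = -1; M⁻¹ = [-7/5 1/5 0; 3/2 1/2 0; 0 0 1]
M⁻¹ · (-3/10, -71/10)ᵀ = (-1, -4)ᵀ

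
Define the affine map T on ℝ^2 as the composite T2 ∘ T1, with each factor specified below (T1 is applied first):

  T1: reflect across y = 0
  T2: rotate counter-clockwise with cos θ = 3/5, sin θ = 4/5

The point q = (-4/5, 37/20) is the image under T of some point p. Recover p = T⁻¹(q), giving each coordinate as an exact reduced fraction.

T1 = [1 0 0; 0 -1 0; 0 0 1]
T2·T1 = [3/5 4/5 0; 4/5 -3/5 0; 0 0 1]
det M = -1; M⁻¹ = [3/5 4/5 0; 4/5 -3/5 0; 0 0 1]
M⁻¹ · (-4/5, 37/20)ᵀ = (1, -7/4)ᵀ

p = (1, -7/4)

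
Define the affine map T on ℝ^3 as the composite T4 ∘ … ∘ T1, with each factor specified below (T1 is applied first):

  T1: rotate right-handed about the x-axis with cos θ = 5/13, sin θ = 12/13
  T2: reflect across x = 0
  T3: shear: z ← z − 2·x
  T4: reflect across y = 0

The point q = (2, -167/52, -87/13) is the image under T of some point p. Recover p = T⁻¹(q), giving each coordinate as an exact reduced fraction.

p = (-2, -5/4, -4)

T1 = [1 0 0 0; 0 5/13 -12/13 0; 0 12/13 5/13 0; 0 0 0 1]
T2·T1 = [-1 0 0 0; 0 5/13 -12/13 0; 0 12/13 5/13 0; 0 0 0 1]
T3·…·T1 = [-1 0 0 0; 0 5/13 -12/13 0; 2 12/13 5/13 0; 0 0 0 1]
T4·…·T1 = [-1 0 0 0; 0 -5/13 12/13 0; 2 12/13 5/13 0; 0 0 0 1]
det M = 1; M⁻¹ = [-1 0 0 0; 24/13 -5/13 12/13 0; 10/13 12/13 5/13 0; 0 0 0 1]
M⁻¹ · (2, -167/52, -87/13)ᵀ = (-2, -5/4, -4)ᵀ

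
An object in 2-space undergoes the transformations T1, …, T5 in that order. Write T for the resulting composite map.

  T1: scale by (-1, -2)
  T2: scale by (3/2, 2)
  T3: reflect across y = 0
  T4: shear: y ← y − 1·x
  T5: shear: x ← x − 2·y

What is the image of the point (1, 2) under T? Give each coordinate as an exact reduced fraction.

T(p) = (-41/2, 19/2)

T1 scale by (-1, -2): (1, 2) → (-1, -4)
T2 scale by (3/2, 2): (-1, -4) → (-3/2, -8)
T3 reflect across y = 0: (-3/2, -8) → (-3/2, 8)
T4 shear: y ← y − 1·x: (-3/2, 8) → (-3/2, 19/2)
T5 shear: x ← x − 2·y: (-3/2, 19/2) → (-41/2, 19/2)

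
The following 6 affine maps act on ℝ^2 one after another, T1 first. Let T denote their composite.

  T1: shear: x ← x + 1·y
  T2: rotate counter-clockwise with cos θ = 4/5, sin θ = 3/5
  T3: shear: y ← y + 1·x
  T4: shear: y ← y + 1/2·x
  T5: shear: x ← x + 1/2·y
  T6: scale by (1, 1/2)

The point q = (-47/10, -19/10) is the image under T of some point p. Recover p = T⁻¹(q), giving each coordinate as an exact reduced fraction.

p = (-4, 2)

T1 = [1 1 0; 0 1 0; 0 0 1]
T2·T1 = [4/5 1/5 0; 3/5 7/5 0; 0 0 1]
T3·…·T1 = [4/5 1/5 0; 7/5 8/5 0; 0 0 1]
T4·…·T1 = [4/5 1/5 0; 9/5 17/10 0; 0 0 1]
T5·…·T1 = [17/10 21/20 0; 9/5 17/10 0; 0 0 1]
T6·…·T1 = [17/10 21/20 0; 9/10 17/20 0; 0 0 1]
det M = 1/2; M⁻¹ = [17/10 -21/10 0; -9/5 17/5 0; 0 0 1]
M⁻¹ · (-47/10, -19/10)ᵀ = (-4, 2)ᵀ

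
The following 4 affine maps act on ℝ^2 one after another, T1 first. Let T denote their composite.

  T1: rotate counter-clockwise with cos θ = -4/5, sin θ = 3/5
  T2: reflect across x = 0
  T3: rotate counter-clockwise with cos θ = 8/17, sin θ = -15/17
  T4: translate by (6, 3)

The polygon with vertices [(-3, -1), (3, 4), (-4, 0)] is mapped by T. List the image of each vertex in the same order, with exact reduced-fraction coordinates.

T1 rotate counter-clockwise with cos θ = -4/5, sin θ = 3/5: (-3, -1) → (3, -1); (3, 4) → (-24/5, -7/5); (-4, 0) → (16/5, -12/5)
T2 reflect across x = 0: (3, -1) → (-3, -1); (-24/5, -7/5) → (24/5, -7/5); (16/5, -12/5) → (-16/5, -12/5)
T3 rotate counter-clockwise with cos θ = 8/17, sin θ = -15/17: (-3, -1) → (-39/17, 37/17); (24/5, -7/5) → (87/85, -416/85); (-16/5, -12/5) → (-308/85, 144/85)
T4 translate by (6, 3): (-39/17, 37/17) → (63/17, 88/17); (87/85, -416/85) → (597/85, -161/85); (-308/85, 144/85) → (202/85, 399/85)

image vertices: (63/17, 88/17), (597/85, -161/85), (202/85, 399/85)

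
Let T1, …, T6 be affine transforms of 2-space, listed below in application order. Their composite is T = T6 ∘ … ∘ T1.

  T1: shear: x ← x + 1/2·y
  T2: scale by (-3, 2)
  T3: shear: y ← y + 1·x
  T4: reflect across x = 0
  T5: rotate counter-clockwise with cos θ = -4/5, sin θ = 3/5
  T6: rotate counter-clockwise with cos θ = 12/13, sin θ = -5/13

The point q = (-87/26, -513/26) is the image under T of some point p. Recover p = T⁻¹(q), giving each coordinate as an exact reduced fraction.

p = (-9/2, -6/5)

T1 = [1 1/2 0; 0 1 0; 0 0 1]
T2·T1 = [-3 -3/2 0; 0 2 0; 0 0 1]
T3·…·T1 = [-3 -3/2 0; -3 1/2 0; 0 0 1]
T4·…·T1 = [3 3/2 0; -3 1/2 0; 0 0 1]
T5·…·T1 = [-3/5 -3/2 0; 21/5 1/2 0; 0 0 1]
T6·…·T1 = [69/65 -31/26 0; 267/65 27/26 0; 0 0 1]
det M = 6; M⁻¹ = [9/52 31/156 0; -89/130 23/130 0; 0 0 1]
M⁻¹ · (-87/26, -513/26)ᵀ = (-9/2, -6/5)ᵀ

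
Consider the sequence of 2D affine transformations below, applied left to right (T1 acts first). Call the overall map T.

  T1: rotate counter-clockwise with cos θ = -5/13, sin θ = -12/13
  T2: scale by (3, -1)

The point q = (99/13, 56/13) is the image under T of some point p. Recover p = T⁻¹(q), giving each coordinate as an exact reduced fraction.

T1 = [-5/13 12/13 0; -12/13 -5/13 0; 0 0 1]
T2·T1 = [-15/13 36/13 0; 12/13 5/13 0; 0 0 1]
det M = -3; M⁻¹ = [-5/39 12/13 0; 4/13 5/13 0; 0 0 1]
M⁻¹ · (99/13, 56/13)ᵀ = (3, 4)ᵀ

p = (3, 4)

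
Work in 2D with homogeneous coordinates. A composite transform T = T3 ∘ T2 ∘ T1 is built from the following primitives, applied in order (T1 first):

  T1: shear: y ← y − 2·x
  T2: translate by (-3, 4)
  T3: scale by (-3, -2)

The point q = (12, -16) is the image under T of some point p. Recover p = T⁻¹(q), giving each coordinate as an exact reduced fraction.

p = (-1, 2)

T1 = [1 0 0; -2 1 0; 0 0 1]
T2·T1 = [1 0 -3; -2 1 4; 0 0 1]
T3·…·T1 = [-3 0 9; 4 -2 -8; 0 0 1]
det M = 6; M⁻¹ = [-1/3 0 3; -2/3 -1/2 2; 0 0 1]
M⁻¹ · (12, -16)ᵀ = (-1, 2)ᵀ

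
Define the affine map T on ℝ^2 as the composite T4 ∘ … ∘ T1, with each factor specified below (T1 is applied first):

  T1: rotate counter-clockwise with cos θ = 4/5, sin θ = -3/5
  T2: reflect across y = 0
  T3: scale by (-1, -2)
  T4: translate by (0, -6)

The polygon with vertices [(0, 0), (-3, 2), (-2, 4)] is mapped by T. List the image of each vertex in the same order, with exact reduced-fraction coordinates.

T1 rotate counter-clockwise with cos θ = 4/5, sin θ = -3/5: (0, 0) → (0, 0); (-3, 2) → (-6/5, 17/5); (-2, 4) → (4/5, 22/5)
T2 reflect across y = 0: (0, 0) → (0, 0); (-6/5, 17/5) → (-6/5, -17/5); (4/5, 22/5) → (4/5, -22/5)
T3 scale by (-1, -2): (0, 0) → (0, 0); (-6/5, -17/5) → (6/5, 34/5); (4/5, -22/5) → (-4/5, 44/5)
T4 translate by (0, -6): (0, 0) → (0, -6); (6/5, 34/5) → (6/5, 4/5); (-4/5, 44/5) → (-4/5, 14/5)

image vertices: (0, -6), (6/5, 4/5), (-4/5, 14/5)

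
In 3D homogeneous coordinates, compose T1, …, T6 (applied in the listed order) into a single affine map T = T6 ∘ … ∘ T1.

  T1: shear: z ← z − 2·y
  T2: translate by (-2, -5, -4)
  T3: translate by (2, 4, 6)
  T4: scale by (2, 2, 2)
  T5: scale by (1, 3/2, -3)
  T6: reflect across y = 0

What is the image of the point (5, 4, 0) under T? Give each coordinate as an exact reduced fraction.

T(p) = (10, -9, 36)

T1 shear: z ← z − 2·y: (5, 4, 0) → (5, 4, -8)
T2 translate by (-2, -5, -4): (5, 4, -8) → (3, -1, -12)
T3 translate by (2, 4, 6): (3, -1, -12) → (5, 3, -6)
T4 scale by (2, 2, 2): (5, 3, -6) → (10, 6, -12)
T5 scale by (1, 3/2, -3): (10, 6, -12) → (10, 9, 36)
T6 reflect across y = 0: (10, 9, 36) → (10, -9, 36)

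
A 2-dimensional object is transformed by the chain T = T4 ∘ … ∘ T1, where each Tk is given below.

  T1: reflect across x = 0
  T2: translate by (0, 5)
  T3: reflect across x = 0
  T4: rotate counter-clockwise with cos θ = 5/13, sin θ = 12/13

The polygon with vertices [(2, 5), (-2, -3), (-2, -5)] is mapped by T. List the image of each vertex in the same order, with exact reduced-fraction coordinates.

T1 reflect across x = 0: (2, 5) → (-2, 5); (-2, -3) → (2, -3); (-2, -5) → (2, -5)
T2 translate by (0, 5): (-2, 5) → (-2, 10); (2, -3) → (2, 2); (2, -5) → (2, 0)
T3 reflect across x = 0: (-2, 10) → (2, 10); (2, 2) → (-2, 2); (2, 0) → (-2, 0)
T4 rotate counter-clockwise with cos θ = 5/13, sin θ = 12/13: (2, 10) → (-110/13, 74/13); (-2, 2) → (-34/13, -14/13); (-2, 0) → (-10/13, -24/13)

image vertices: (-110/13, 74/13), (-34/13, -14/13), (-10/13, -24/13)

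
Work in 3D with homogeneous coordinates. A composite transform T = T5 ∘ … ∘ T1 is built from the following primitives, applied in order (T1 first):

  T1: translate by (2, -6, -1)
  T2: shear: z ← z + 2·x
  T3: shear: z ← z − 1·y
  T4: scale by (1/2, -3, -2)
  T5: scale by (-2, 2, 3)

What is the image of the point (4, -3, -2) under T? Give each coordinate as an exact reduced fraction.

T(p) = (-6, 54, -108)

T1 translate by (2, -6, -1): (4, -3, -2) → (6, -9, -3)
T2 shear: z ← z + 2·x: (6, -9, -3) → (6, -9, 9)
T3 shear: z ← z − 1·y: (6, -9, 9) → (6, -9, 18)
T4 scale by (1/2, -3, -2): (6, -9, 18) → (3, 27, -36)
T5 scale by (-2, 2, 3): (3, 27, -36) → (-6, 54, -108)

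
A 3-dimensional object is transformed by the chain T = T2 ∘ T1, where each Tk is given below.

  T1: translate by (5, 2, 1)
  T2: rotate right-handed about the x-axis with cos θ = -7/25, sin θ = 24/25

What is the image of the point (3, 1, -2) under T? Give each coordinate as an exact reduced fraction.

T(p) = (8, 3/25, 79/25)

T1 translate by (5, 2, 1): (3, 1, -2) → (8, 3, -1)
T2 rotate right-handed about the x-axis with cos θ = -7/25, sin θ = 24/25: (8, 3, -1) → (8, 3/25, 79/25)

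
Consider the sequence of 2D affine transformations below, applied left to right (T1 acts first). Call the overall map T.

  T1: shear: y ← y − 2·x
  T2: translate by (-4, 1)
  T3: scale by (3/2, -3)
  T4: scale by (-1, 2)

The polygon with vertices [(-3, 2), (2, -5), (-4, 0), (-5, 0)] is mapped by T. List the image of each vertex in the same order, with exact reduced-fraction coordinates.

T1 shear: y ← y − 2·x: (-3, 2) → (-3, 8); (2, -5) → (2, -9); (-4, 0) → (-4, 8); (-5, 0) → (-5, 10)
T2 translate by (-4, 1): (-3, 8) → (-7, 9); (2, -9) → (-2, -8); (-4, 8) → (-8, 9); (-5, 10) → (-9, 11)
T3 scale by (3/2, -3): (-7, 9) → (-21/2, -27); (-2, -8) → (-3, 24); (-8, 9) → (-12, -27); (-9, 11) → (-27/2, -33)
T4 scale by (-1, 2): (-21/2, -27) → (21/2, -54); (-3, 24) → (3, 48); (-12, -27) → (12, -54); (-27/2, -33) → (27/2, -66)

image vertices: (21/2, -54), (3, 48), (12, -54), (27/2, -66)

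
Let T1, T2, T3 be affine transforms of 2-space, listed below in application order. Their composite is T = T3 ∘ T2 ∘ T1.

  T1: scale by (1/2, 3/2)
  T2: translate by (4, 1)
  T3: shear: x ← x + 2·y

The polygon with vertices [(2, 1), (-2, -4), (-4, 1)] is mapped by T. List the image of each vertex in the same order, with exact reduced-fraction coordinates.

T1 scale by (1/2, 3/2): (2, 1) → (1, 3/2); (-2, -4) → (-1, -6); (-4, 1) → (-2, 3/2)
T2 translate by (4, 1): (1, 3/2) → (5, 5/2); (-1, -6) → (3, -5); (-2, 3/2) → (2, 5/2)
T3 shear: x ← x + 2·y: (5, 5/2) → (10, 5/2); (3, -5) → (-7, -5); (2, 5/2) → (7, 5/2)

image vertices: (10, 5/2), (-7, -5), (7, 5/2)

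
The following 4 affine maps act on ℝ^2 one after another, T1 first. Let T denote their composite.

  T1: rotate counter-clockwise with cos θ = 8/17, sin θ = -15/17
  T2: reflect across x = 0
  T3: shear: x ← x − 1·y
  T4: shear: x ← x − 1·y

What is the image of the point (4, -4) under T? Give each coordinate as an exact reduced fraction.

T1 rotate counter-clockwise with cos θ = 8/17, sin θ = -15/17: (4, -4) → (-28/17, -92/17)
T2 reflect across x = 0: (-28/17, -92/17) → (28/17, -92/17)
T3 shear: x ← x − 1·y: (28/17, -92/17) → (120/17, -92/17)
T4 shear: x ← x − 1·y: (120/17, -92/17) → (212/17, -92/17)

T(p) = (212/17, -92/17)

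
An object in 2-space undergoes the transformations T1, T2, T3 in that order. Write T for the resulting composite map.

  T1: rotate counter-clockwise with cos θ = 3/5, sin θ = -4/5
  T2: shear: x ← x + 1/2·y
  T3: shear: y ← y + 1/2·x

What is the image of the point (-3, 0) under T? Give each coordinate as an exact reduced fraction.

T1 rotate counter-clockwise with cos θ = 3/5, sin θ = -4/5: (-3, 0) → (-9/5, 12/5)
T2 shear: x ← x + 1/2·y: (-9/5, 12/5) → (-3/5, 12/5)
T3 shear: y ← y + 1/2·x: (-3/5, 12/5) → (-3/5, 21/10)

T(p) = (-3/5, 21/10)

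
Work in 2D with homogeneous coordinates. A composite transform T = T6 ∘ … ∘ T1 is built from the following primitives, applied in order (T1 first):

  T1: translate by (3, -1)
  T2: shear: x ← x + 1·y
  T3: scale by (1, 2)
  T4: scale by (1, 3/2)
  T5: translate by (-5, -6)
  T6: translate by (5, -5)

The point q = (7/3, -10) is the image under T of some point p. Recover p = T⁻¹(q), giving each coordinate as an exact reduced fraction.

p = (-1, 4/3)

T1 = [1 0 3; 0 1 -1; 0 0 1]
T2·T1 = [1 1 2; 0 1 -1; 0 0 1]
T3·…·T1 = [1 1 2; 0 2 -2; 0 0 1]
T4·…·T1 = [1 1 2; 0 3 -3; 0 0 1]
T5·…·T1 = [1 1 -3; 0 3 -9; 0 0 1]
T6·…·T1 = [1 1 2; 0 3 -14; 0 0 1]
det M = 3; M⁻¹ = [1 -1/3 -20/3; 0 1/3 14/3; 0 0 1]
M⁻¹ · (7/3, -10)ᵀ = (-1, 4/3)ᵀ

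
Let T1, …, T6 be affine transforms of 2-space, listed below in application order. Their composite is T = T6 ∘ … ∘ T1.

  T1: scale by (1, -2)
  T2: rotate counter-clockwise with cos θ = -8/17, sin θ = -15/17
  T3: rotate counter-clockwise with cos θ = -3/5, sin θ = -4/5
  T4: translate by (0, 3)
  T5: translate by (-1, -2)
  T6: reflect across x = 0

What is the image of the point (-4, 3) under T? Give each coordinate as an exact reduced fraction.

T(p) = (-521/85, -7/85)

T1 scale by (1, -2): (-4, 3) → (-4, -6)
T2 rotate counter-clockwise with cos θ = -8/17, sin θ = -15/17: (-4, -6) → (-58/17, 108/17)
T3 rotate counter-clockwise with cos θ = -3/5, sin θ = -4/5: (-58/17, 108/17) → (606/85, -92/85)
T4 translate by (0, 3): (606/85, -92/85) → (606/85, 163/85)
T5 translate by (-1, -2): (606/85, 163/85) → (521/85, -7/85)
T6 reflect across x = 0: (521/85, -7/85) → (-521/85, -7/85)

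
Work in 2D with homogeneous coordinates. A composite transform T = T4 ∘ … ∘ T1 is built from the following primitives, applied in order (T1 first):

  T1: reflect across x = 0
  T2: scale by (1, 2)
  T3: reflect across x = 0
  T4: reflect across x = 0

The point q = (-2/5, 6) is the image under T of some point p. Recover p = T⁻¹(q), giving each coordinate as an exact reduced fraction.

T1 = [-1 0 0; 0 1 0; 0 0 1]
T2·T1 = [-1 0 0; 0 2 0; 0 0 1]
T3·…·T1 = [1 0 0; 0 2 0; 0 0 1]
T4·…·T1 = [-1 0 0; 0 2 0; 0 0 1]
det M = -2; M⁻¹ = [-1 0 0; 0 1/2 0; 0 0 1]
M⁻¹ · (-2/5, 6)ᵀ = (2/5, 3)ᵀ

p = (2/5, 3)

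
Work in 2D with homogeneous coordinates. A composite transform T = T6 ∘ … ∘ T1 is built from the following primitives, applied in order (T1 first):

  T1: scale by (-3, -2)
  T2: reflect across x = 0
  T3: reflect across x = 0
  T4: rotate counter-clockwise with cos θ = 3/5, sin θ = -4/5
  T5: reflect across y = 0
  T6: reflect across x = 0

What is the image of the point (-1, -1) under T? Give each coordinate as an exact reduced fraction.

T(p) = (-17/5, 6/5)

T1 scale by (-3, -2): (-1, -1) → (3, 2)
T2 reflect across x = 0: (3, 2) → (-3, 2)
T3 reflect across x = 0: (-3, 2) → (3, 2)
T4 rotate counter-clockwise with cos θ = 3/5, sin θ = -4/5: (3, 2) → (17/5, -6/5)
T5 reflect across y = 0: (17/5, -6/5) → (17/5, 6/5)
T6 reflect across x = 0: (17/5, 6/5) → (-17/5, 6/5)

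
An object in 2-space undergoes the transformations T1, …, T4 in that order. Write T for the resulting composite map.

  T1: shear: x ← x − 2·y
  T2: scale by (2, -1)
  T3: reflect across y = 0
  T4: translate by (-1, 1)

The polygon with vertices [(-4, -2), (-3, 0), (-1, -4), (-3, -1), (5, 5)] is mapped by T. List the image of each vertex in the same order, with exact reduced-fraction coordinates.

image vertices: (-1, -1), (-7, 1), (13, -3), (-3, 0), (-11, 6)

T1 shear: x ← x − 2·y: (-4, -2) → (0, -2); (-3, 0) → (-3, 0); (-1, -4) → (7, -4); (-3, -1) → (-1, -1); (5, 5) → (-5, 5)
T2 scale by (2, -1): (0, -2) → (0, 2); (-3, 0) → (-6, 0); (7, -4) → (14, 4); (-1, -1) → (-2, 1); (-5, 5) → (-10, -5)
T3 reflect across y = 0: (0, 2) → (0, -2); (-6, 0) → (-6, 0); (14, 4) → (14, -4); (-2, 1) → (-2, -1); (-10, -5) → (-10, 5)
T4 translate by (-1, 1): (0, -2) → (-1, -1); (-6, 0) → (-7, 1); (14, -4) → (13, -3); (-2, -1) → (-3, 0); (-10, 5) → (-11, 6)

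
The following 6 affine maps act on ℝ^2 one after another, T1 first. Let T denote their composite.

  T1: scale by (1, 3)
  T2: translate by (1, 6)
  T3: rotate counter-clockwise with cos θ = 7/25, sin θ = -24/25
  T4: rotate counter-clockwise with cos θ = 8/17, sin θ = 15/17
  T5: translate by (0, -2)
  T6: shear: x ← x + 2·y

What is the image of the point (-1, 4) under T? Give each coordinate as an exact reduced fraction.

T1 scale by (1, 3): (-1, 4) → (-1, 12)
T2 translate by (1, 6): (-1, 12) → (0, 18)
T3 rotate counter-clockwise with cos θ = 7/25, sin θ = -24/25: (0, 18) → (432/25, 126/25)
T4 rotate counter-clockwise with cos θ = 8/17, sin θ = 15/17: (432/25, 126/25) → (1566/425, 7488/425)
T5 translate by (0, -2): (1566/425, 7488/425) → (1566/425, 6638/425)
T6 shear: x ← x + 2·y: (1566/425, 6638/425) → (14842/425, 6638/425)

T(p) = (14842/425, 6638/425)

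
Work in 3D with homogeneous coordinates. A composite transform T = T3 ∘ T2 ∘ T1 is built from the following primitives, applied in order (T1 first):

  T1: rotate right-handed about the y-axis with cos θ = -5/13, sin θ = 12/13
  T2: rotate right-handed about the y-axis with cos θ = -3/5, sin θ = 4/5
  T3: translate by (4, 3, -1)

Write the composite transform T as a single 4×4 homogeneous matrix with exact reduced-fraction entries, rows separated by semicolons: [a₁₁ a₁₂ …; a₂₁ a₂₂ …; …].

T1 = [-5/13 0 12/13 0; 0 1 0 0; -12/13 0 -5/13 0; 0 0 0 1]
T2·T1 = [-33/65 0 -56/65 0; 0 1 0 0; 56/65 0 -33/65 0; 0 0 0 1]
T3·…·T1 = [-33/65 0 -56/65 4; 0 1 0 3; 56/65 0 -33/65 -1; 0 0 0 1]

T = [-33/65 0 -56/65 4; 0 1 0 3; 56/65 0 -33/65 -1; 0 0 0 1]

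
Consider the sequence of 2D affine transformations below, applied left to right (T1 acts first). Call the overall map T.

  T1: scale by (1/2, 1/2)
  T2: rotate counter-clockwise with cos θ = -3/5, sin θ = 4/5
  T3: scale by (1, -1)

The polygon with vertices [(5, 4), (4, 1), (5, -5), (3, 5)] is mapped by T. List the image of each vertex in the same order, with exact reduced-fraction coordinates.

T1 scale by (1/2, 1/2): (5, 4) → (5/2, 2); (4, 1) → (2, 1/2); (5, -5) → (5/2, -5/2); (3, 5) → (3/2, 5/2)
T2 rotate counter-clockwise with cos θ = -3/5, sin θ = 4/5: (5/2, 2) → (-31/10, 4/5); (2, 1/2) → (-8/5, 13/10); (5/2, -5/2) → (1/2, 7/2); (3/2, 5/2) → (-29/10, -3/10)
T3 scale by (1, -1): (-31/10, 4/5) → (-31/10, -4/5); (-8/5, 13/10) → (-8/5, -13/10); (1/2, 7/2) → (1/2, -7/2); (-29/10, -3/10) → (-29/10, 3/10)

image vertices: (-31/10, -4/5), (-8/5, -13/10), (1/2, -7/2), (-29/10, 3/10)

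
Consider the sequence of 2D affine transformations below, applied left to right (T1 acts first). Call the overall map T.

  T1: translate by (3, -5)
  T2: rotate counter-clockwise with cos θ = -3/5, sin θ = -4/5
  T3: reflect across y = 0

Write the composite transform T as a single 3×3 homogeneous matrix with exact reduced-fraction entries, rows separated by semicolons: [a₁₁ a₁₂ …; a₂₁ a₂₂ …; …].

T1 = [1 0 3; 0 1 -5; 0 0 1]
T2·T1 = [-3/5 4/5 -29/5; -4/5 -3/5 3/5; 0 0 1]
T3·…·T1 = [-3/5 4/5 -29/5; 4/5 3/5 -3/5; 0 0 1]

T = [-3/5 4/5 -29/5; 4/5 3/5 -3/5; 0 0 1]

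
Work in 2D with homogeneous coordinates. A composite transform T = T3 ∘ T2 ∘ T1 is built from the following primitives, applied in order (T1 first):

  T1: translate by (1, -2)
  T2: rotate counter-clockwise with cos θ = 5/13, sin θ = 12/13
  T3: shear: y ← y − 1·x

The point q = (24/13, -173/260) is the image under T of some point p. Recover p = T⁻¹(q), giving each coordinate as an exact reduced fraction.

p = (4/5, 3/4)

T1 = [1 0 1; 0 1 -2; 0 0 1]
T2·T1 = [5/13 -12/13 29/13; 12/13 5/13 2/13; 0 0 1]
T3·…·T1 = [5/13 -12/13 29/13; 7/13 17/13 -27/13; 0 0 1]
det M = 1; M⁻¹ = [17/13 12/13 -1; -7/13 5/13 2; 0 0 1]
M⁻¹ · (24/13, -173/260)ᵀ = (4/5, 3/4)ᵀ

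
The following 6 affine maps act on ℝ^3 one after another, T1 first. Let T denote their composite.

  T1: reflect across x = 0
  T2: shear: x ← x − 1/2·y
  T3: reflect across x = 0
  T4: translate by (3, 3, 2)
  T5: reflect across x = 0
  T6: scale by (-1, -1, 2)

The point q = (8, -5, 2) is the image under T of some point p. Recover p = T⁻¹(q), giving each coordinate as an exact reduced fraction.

p = (4, 2, -1)

T1 = [-1 0 0 0; 0 1 0 0; 0 0 1 0; 0 0 0 1]
T2·T1 = [-1 -1/2 0 0; 0 1 0 0; 0 0 1 0; 0 0 0 1]
T3·…·T1 = [1 1/2 0 0; 0 1 0 0; 0 0 1 0; 0 0 0 1]
T4·…·T1 = [1 1/2 0 3; 0 1 0 3; 0 0 1 2; 0 0 0 1]
T5·…·T1 = [-1 -1/2 0 -3; 0 1 0 3; 0 0 1 2; 0 0 0 1]
T6·…·T1 = [1 1/2 0 3; 0 -1 0 -3; 0 0 2 4; 0 0 0 1]
det M = -2; M⁻¹ = [1 1/2 0 -3/2; 0 -1 0 -3; 0 0 1/2 -2; 0 0 0 1]
M⁻¹ · (8, -5, 2)ᵀ = (4, 2, -1)ᵀ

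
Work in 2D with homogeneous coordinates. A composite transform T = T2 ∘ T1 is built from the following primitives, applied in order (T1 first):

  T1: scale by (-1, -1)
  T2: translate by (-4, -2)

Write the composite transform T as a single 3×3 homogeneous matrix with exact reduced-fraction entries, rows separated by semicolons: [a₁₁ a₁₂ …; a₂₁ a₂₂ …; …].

T1 = [-1 0 0; 0 -1 0; 0 0 1]
T2·T1 = [-1 0 -4; 0 -1 -2; 0 0 1]

T = [-1 0 -4; 0 -1 -2; 0 0 1]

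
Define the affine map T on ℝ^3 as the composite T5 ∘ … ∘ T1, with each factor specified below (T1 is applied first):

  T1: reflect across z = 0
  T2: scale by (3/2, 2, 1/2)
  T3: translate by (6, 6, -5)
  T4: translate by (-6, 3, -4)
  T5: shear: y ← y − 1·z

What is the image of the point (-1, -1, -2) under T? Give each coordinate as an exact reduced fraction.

T1 reflect across z = 0: (-1, -1, -2) → (-1, -1, 2)
T2 scale by (3/2, 2, 1/2): (-1, -1, 2) → (-3/2, -2, 1)
T3 translate by (6, 6, -5): (-3/2, -2, 1) → (9/2, 4, -4)
T4 translate by (-6, 3, -4): (9/2, 4, -4) → (-3/2, 7, -8)
T5 shear: y ← y − 1·z: (-3/2, 7, -8) → (-3/2, 15, -8)

T(p) = (-3/2, 15, -8)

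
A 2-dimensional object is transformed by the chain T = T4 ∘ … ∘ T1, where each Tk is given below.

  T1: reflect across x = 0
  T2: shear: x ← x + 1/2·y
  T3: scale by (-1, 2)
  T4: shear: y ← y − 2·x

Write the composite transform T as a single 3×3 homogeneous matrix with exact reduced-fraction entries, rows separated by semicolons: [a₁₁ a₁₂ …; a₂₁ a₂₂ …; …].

T1 = [-1 0 0; 0 1 0; 0 0 1]
T2·T1 = [-1 1/2 0; 0 1 0; 0 0 1]
T3·…·T1 = [1 -1/2 0; 0 2 0; 0 0 1]
T4·…·T1 = [1 -1/2 0; -2 3 0; 0 0 1]

T = [1 -1/2 0; -2 3 0; 0 0 1]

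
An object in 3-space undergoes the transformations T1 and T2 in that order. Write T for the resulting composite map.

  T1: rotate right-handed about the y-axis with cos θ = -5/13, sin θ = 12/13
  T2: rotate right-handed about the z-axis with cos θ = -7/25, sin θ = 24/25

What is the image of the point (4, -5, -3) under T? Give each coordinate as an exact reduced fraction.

T1 rotate right-handed about the y-axis with cos θ = -5/13, sin θ = 12/13: (4, -5, -3) → (-56/13, -5, -33/13)
T2 rotate right-handed about the z-axis with cos θ = -7/25, sin θ = 24/25: (-56/13, -5, -33/13) → (1952/325, -889/325, -33/13)

T(p) = (1952/325, -889/325, -33/13)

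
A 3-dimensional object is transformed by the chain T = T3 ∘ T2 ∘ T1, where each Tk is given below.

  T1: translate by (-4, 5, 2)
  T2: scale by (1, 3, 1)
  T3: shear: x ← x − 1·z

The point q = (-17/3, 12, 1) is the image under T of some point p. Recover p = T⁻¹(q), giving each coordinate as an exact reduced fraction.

p = (-2/3, -1, -1)

T1 = [1 0 0 -4; 0 1 0 5; 0 0 1 2; 0 0 0 1]
T2·T1 = [1 0 0 -4; 0 3 0 15; 0 0 1 2; 0 0 0 1]
T3·…·T1 = [1 0 -1 -6; 0 3 0 15; 0 0 1 2; 0 0 0 1]
det M = 3; M⁻¹ = [1 0 1 4; 0 1/3 0 -5; 0 0 1 -2; 0 0 0 1]
M⁻¹ · (-17/3, 12, 1)ᵀ = (-2/3, -1, -1)ᵀ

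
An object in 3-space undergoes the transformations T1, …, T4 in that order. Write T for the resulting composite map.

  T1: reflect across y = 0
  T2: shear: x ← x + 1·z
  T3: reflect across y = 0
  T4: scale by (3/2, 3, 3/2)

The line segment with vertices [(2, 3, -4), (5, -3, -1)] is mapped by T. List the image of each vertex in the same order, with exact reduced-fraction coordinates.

image vertices: (-3, 9, -6), (6, -9, -3/2)

T1 reflect across y = 0: (2, 3, -4) → (2, -3, -4); (5, -3, -1) → (5, 3, -1)
T2 shear: x ← x + 1·z: (2, -3, -4) → (-2, -3, -4); (5, 3, -1) → (4, 3, -1)
T3 reflect across y = 0: (-2, -3, -4) → (-2, 3, -4); (4, 3, -1) → (4, -3, -1)
T4 scale by (3/2, 3, 3/2): (-2, 3, -4) → (-3, 9, -6); (4, -3, -1) → (6, -9, -3/2)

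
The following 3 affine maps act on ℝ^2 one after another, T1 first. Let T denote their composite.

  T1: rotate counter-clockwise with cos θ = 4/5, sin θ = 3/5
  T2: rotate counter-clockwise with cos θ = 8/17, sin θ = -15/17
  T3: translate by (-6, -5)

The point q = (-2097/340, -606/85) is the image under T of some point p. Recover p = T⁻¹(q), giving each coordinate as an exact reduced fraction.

p = (3/4, -2)

T1 = [4/5 -3/5 0; 3/5 4/5 0; 0 0 1]
T2·T1 = [77/85 36/85 0; -36/85 77/85 0; 0 0 1]
T3·…·T1 = [77/85 36/85 -6; -36/85 77/85 -5; 0 0 1]
det M = 1; M⁻¹ = [77/85 -36/85 282/85; 36/85 77/85 601/85; 0 0 1]
M⁻¹ · (-2097/340, -606/85)ᵀ = (3/4, -2)ᵀ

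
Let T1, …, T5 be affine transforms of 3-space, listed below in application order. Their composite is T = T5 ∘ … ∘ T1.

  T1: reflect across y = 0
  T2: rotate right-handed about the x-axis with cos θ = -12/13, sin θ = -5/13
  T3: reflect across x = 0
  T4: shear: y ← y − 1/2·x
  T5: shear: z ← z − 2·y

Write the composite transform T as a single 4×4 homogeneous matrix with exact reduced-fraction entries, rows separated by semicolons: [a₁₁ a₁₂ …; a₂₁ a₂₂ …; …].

T = [-1 0 0 0; 1/2 12/13 5/13 0; -1 -19/13 -22/13 0; 0 0 0 1]

T1 = [1 0 0 0; 0 -1 0 0; 0 0 1 0; 0 0 0 1]
T2·T1 = [1 0 0 0; 0 12/13 5/13 0; 0 5/13 -12/13 0; 0 0 0 1]
T3·…·T1 = [-1 0 0 0; 0 12/13 5/13 0; 0 5/13 -12/13 0; 0 0 0 1]
T4·…·T1 = [-1 0 0 0; 1/2 12/13 5/13 0; 0 5/13 -12/13 0; 0 0 0 1]
T5·…·T1 = [-1 0 0 0; 1/2 12/13 5/13 0; -1 -19/13 -22/13 0; 0 0 0 1]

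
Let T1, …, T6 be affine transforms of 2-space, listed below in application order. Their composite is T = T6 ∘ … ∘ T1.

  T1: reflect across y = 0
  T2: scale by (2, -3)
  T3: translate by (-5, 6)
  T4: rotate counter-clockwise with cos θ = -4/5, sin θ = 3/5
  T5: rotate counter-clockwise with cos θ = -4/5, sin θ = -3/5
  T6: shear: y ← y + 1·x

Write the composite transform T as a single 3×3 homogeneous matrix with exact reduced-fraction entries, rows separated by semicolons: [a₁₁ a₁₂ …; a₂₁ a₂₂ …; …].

T1 = [1 0 0; 0 -1 0; 0 0 1]
T2·T1 = [2 0 0; 0 3 0; 0 0 1]
T3·…·T1 = [2 0 -5; 0 3 6; 0 0 1]
T4·…·T1 = [-8/5 -9/5 2/5; 6/5 -12/5 -39/5; 0 0 1]
T5·…·T1 = [2 0 -5; 0 3 6; 0 0 1]
T6·…·T1 = [2 0 -5; 2 3 1; 0 0 1]

T = [2 0 -5; 2 3 1; 0 0 1]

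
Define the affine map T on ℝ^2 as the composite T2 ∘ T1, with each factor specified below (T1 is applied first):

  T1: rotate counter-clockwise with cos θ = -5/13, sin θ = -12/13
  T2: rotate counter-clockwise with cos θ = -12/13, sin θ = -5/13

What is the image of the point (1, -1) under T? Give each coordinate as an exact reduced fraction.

T1 rotate counter-clockwise with cos θ = -5/13, sin θ = -12/13: (1, -1) → (-17/13, -7/13)
T2 rotate counter-clockwise with cos θ = -12/13, sin θ = -5/13: (-17/13, -7/13) → (1, 1)

T(p) = (1, 1)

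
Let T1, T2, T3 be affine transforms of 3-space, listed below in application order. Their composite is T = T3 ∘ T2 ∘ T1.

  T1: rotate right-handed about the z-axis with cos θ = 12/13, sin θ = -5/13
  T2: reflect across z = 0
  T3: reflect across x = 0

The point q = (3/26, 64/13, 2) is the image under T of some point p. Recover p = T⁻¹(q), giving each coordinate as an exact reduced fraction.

p = (-2, 9/2, -2)

T1 = [12/13 5/13 0 0; -5/13 12/13 0 0; 0 0 1 0; 0 0 0 1]
T2·T1 = [12/13 5/13 0 0; -5/13 12/13 0 0; 0 0 -1 0; 0 0 0 1]
T3·…·T1 = [-12/13 -5/13 0 0; -5/13 12/13 0 0; 0 0 -1 0; 0 0 0 1]
det M = 1; M⁻¹ = [-12/13 -5/13 0 0; -5/13 12/13 0 0; 0 0 -1 0; 0 0 0 1]
M⁻¹ · (3/26, 64/13, 2)ᵀ = (-2, 9/2, -2)ᵀ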